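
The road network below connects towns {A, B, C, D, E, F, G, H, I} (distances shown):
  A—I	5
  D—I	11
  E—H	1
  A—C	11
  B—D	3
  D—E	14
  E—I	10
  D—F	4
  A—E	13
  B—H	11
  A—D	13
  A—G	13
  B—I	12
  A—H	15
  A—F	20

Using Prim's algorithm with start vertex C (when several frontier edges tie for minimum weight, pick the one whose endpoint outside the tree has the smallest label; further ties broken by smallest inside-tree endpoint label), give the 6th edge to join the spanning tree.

B-D

Prim's algorithm from C:
Step 1: cheapest edge leaving the tree is A—C (11); add A.
Step 2: cheapest edge leaving the tree is A—I (5); add I.
Step 3: cheapest edge leaving the tree is E—I (10); add E.
Step 4: cheapest edge leaving the tree is E—H (1); add H.
Step 5: cheapest edge leaving the tree is B—H (11); add B.
Step 6: cheapest edge leaving the tree is B—D (3); add D.
Step 7: cheapest edge leaving the tree is D—F (4); add F.
Step 8: cheapest edge leaving the tree is A—G (13); add G.
The 6th edge added is B—D.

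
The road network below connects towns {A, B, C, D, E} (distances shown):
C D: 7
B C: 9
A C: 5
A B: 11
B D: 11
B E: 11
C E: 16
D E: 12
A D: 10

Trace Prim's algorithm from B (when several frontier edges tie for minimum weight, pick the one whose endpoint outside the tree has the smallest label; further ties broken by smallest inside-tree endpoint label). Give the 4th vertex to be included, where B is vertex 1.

D

Prim, starting at B.
Step 1: cheapest edge leaving the tree is B C (9); add C.
Step 2: cheapest edge leaving the tree is A C (5); add A.
Step 3: cheapest edge leaving the tree is C D (7); add D.
Step 4: cheapest edge leaving the tree is B E (11); add E.
Vertex order: B, C, A, D, E. The 4th vertex is D.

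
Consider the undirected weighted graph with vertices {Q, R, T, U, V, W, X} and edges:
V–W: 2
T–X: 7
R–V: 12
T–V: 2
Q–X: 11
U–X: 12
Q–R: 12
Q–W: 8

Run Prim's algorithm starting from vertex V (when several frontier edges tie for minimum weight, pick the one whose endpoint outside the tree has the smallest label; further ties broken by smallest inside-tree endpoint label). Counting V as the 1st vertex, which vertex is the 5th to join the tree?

Grow the tree from V using Prim:
Step 1: frontier [T–V 2, V–W 2, R–V 12] → take T–V (2); add T.
Step 2: frontier [T–X 7, V–W 2, R–V 12] → take V–W (2); add W.
Step 3: frontier [T–X 7, R–V 12, Q–W 8] → take T–X (7); add X.
Step 4: frontier [R–V 12, Q–W 8, Q–X 11, U–X 12] → take Q–W (8); add Q.
Step 5: frontier [Q–R 12, R–V 12, U–X 12] → take Q–R (12); add R.
Step 6: frontier [U–X 12] → take U–X (12); add U.
Vertex order: V, T, W, X, Q, R, U. The 5th vertex is Q.

Q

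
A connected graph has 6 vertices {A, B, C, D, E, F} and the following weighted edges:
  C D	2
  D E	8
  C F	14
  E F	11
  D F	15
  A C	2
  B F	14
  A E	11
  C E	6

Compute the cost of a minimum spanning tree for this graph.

Kruskal: consider edges lightest-first.
A C (2): add — endpoints in different components.
C D (2): add — endpoints in different components.
C E (6): add — endpoints in different components.
D E (8): skip — D and E already connected.
A E (11): skip — A and E already connected.
E F (11): add — endpoints in different components.
B F (14): add — endpoints in different components.
MST edges: A C, C D, C E, E F, B F; total weight 2+2+6+11+14 = 35.

35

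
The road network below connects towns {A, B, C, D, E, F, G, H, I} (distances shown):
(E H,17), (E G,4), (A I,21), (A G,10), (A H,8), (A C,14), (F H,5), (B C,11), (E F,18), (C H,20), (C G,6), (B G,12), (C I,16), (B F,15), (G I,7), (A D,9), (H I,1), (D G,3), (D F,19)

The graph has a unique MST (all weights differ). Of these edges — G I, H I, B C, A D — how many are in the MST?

3

Kruskal: consider edges lightest-first.
H I (1): add — endpoints in different components.
D G (3): add — endpoints in different components.
E G (4): add — endpoints in different components.
F H (5): add — endpoints in different components.
C G (6): add — endpoints in different components.
G I (7): add — endpoints in different components.
A H (8): add — endpoints in different components.
A D (9): skip — A and D already connected.
A G (10): skip — A and G already connected.
B C (11): add — endpoints in different components.
MST edge set: {H I, D G, E G, F H, C G, G I, A H, B C}.
Of the listed edges, {G I, H I, B C} are in the MST → 3.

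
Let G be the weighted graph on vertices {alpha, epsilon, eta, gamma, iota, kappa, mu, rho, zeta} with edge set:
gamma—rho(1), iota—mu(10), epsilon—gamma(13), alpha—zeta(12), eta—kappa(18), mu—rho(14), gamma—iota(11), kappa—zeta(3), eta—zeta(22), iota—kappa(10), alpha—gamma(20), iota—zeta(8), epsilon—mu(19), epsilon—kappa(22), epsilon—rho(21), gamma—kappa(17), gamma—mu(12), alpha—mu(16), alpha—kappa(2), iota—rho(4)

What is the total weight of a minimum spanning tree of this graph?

Kruskal: consider edges lightest-first.
gamma—rho (1): add — endpoints in different components.
alpha—kappa (2): add — endpoints in different components.
kappa—zeta (3): add — endpoints in different components.
iota—rho (4): add — endpoints in different components.
iota—zeta (8): add — endpoints in different components.
iota—kappa (10): skip — kappa and iota already connected.
iota—mu (10): add — endpoints in different components.
gamma—iota (11): skip — gamma and iota already connected.
alpha—zeta (12): skip — zeta and alpha already connected.
gamma—mu (12): skip — gamma and mu already connected.
epsilon—gamma (13): add — endpoints in different components.
mu—rho (14): skip — mu and rho already connected.
alpha—mu (16): skip — mu and alpha already connected.
gamma—kappa (17): skip — gamma and kappa already connected.
eta—kappa (18): add — endpoints in different components.
MST edges: gamma—rho, alpha—kappa, kappa—zeta, iota—rho, iota—zeta, iota—mu, epsilon—gamma, eta—kappa; total weight 1+2+3+4+8+10+13+18 = 59.

59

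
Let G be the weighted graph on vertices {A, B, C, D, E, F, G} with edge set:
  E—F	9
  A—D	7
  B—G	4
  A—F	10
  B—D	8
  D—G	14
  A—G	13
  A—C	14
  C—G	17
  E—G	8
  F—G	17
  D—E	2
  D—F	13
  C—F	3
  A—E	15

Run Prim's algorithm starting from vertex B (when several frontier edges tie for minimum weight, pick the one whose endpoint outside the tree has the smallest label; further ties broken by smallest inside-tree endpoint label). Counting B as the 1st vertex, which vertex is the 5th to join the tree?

A

Grow the tree from B using Prim:
Step 1: cheapest edge leaving the tree is B—G (4); add G.
Step 2: cheapest edge leaving the tree is B—D (8); add D.
Step 3: cheapest edge leaving the tree is D—E (2); add E.
Step 4: cheapest edge leaving the tree is A—D (7); add A.
Step 5: cheapest edge leaving the tree is E—F (9); add F.
Step 6: cheapest edge leaving the tree is C—F (3); add C.
Vertex order: B, G, D, E, A, F, C. The 5th vertex is A.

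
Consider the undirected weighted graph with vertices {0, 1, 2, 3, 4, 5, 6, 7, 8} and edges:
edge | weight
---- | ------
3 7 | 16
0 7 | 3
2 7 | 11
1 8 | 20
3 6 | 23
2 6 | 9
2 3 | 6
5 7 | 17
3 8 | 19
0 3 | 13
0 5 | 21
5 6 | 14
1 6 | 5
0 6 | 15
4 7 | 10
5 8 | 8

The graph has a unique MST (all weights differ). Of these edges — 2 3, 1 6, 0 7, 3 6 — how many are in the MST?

Kruskal: consider edges lightest-first.
0 7 (3): add — endpoints in different components.
1 6 (5): add — endpoints in different components.
2 3 (6): add — endpoints in different components.
5 8 (8): add — endpoints in different components.
2 6 (9): add — endpoints in different components.
4 7 (10): add — endpoints in different components.
2 7 (11): add — endpoints in different components.
0 3 (13): skip — 0 and 3 already connected.
5 6 (14): add — endpoints in different components.
MST edge set: {0 7, 1 6, 2 3, 5 8, 2 6, 4 7, 2 7, 5 6}.
Of the listed edges, {2 3, 1 6, 0 7} are in the MST → 3.

3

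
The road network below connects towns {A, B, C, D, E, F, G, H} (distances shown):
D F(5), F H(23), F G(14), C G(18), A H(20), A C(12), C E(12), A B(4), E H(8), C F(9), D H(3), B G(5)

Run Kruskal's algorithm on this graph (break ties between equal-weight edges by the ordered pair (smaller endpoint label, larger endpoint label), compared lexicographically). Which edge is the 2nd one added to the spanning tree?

Kruskal's algorithm — process edges by increasing weight (ties by edge label):
D H (3): add — endpoints in different components.
A B (4): add — endpoints in different components.
B G (5): add — endpoints in different components.
D F (5): add — endpoints in different components.
E H (8): add — endpoints in different components.
C F (9): add — endpoints in different components.
A C (12): add — endpoints in different components.
The 2nd edge added is A B.

A-B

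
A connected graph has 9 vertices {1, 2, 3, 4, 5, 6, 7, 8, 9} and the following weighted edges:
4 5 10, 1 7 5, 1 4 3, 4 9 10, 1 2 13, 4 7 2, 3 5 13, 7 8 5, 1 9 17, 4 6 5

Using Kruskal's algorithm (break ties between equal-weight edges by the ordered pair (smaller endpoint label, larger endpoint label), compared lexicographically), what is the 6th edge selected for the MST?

Kruskal's algorithm — process edges by increasing weight (ties by edge label):
4 7 (2): add — endpoints in different components.
1 4 (3): add — endpoints in different components.
1 7 (5): skip — 1 and 7 already connected.
4 6 (5): add — endpoints in different components.
7 8 (5): add — endpoints in different components.
4 5 (10): add — endpoints in different components.
4 9 (10): add — endpoints in different components.
1 2 (13): add — endpoints in different components.
3 5 (13): add — endpoints in different components.
The 6th edge added is 4 9.

4-9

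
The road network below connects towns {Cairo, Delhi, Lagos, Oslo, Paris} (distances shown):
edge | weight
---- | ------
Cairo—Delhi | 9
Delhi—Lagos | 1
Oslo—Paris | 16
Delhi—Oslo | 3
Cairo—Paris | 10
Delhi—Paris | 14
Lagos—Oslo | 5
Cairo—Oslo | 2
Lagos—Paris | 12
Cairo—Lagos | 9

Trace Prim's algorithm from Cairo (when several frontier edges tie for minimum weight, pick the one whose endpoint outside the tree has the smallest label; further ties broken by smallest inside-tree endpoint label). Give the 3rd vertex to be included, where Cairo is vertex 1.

Delhi

Prim's algorithm from Cairo:
Step 1: cheapest edge leaving the tree is Cairo—Oslo (2); add Oslo.
Step 2: cheapest edge leaving the tree is Delhi—Oslo (3); add Delhi.
Step 3: cheapest edge leaving the tree is Delhi—Lagos (1); add Lagos.
Step 4: cheapest edge leaving the tree is Cairo—Paris (10); add Paris.
Vertex order: Cairo, Oslo, Delhi, Lagos, Paris. The 3rd vertex is Delhi.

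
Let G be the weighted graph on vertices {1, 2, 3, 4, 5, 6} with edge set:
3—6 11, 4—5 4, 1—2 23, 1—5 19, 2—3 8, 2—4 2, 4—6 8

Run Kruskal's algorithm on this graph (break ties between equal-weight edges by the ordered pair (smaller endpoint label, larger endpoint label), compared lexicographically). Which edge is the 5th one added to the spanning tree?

Kruskal: consider edges lightest-first.
2—4 (2): add. Components now {1} {2,4} {3} {5} {6}
4—5 (4): add. Components now {1} {2,4,5} {3} {6}
2—3 (8): add. Components now {1} {2,3,4,5} {6}
4—6 (8): add. Components now {1} {2,3,4,5,6}
3—6 (11): skip — 3 and 6 already connected.
1—5 (19): add. Components now {1,2,3,4,5,6}
The 5th edge added is 1—5.

1-5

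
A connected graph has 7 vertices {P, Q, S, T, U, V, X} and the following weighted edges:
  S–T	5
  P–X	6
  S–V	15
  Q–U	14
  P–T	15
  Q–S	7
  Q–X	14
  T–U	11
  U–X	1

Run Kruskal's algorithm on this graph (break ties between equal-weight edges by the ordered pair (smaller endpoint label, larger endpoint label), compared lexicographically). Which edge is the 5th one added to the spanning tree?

Sort edges by weight, then run Kruskal:
U–X (1): add. Components now {U,X} {V} {S} {P} {T} {Q}
S–T (5): add. Components now {U,X} {V} {S,T} {P} {Q}
P–X (6): add. Components now {P,U,X} {V} {S,T} {Q}
Q–S (7): add. Components now {P,U,X} {V} {Q,S,T}
T–U (11): add. Components now {P,Q,S,T,U,X} {V}
Q–U (14): skip — U and Q already connected.
Q–X (14): skip — X and Q already connected.
P–T (15): skip — P and T already connected.
S–V (15): add. Components now {P,Q,S,T,U,V,X}
The 5th edge added is T–U.

T-U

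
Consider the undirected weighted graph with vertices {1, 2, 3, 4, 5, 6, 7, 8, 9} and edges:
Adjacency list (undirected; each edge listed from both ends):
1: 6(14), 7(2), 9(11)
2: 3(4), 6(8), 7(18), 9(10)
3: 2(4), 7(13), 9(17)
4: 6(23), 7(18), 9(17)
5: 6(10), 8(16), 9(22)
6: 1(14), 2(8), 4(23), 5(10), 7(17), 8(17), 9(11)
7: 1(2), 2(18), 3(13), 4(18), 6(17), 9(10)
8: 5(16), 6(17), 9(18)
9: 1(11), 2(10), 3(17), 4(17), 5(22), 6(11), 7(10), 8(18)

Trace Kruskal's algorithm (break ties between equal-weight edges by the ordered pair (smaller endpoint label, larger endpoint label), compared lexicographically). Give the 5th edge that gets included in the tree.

Sort edges by weight, then run Kruskal:
1—7 (2): add — endpoints in different components.
2—3 (4): add — endpoints in different components.
2—6 (8): add — endpoints in different components.
2—9 (10): add — endpoints in different components.
5—6 (10): add — endpoints in different components.
7—9 (10): add — endpoints in different components.
1—9 (11): skip — 1 and 9 already connected.
6—9 (11): skip — 6 and 9 already connected.
3—7 (13): skip — 3 and 7 already connected.
1—6 (14): skip — 1 and 6 already connected.
5—8 (16): add — endpoints in different components.
3—9 (17): skip — 3 and 9 already connected.
4—9 (17): add — endpoints in different components.
The 5th edge added is 5—6.

5-6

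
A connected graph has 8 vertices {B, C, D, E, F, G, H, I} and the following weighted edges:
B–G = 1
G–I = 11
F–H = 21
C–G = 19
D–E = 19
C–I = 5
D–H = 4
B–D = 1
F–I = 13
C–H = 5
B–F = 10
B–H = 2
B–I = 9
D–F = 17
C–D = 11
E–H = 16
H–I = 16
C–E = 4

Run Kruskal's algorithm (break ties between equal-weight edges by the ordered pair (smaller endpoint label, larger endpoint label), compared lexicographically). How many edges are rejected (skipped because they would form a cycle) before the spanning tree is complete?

2

Kruskal's algorithm — process edges by increasing weight (ties by edge label):
B–D (1): add — endpoints in different components.
B–G (1): add — endpoints in different components.
B–H (2): add — endpoints in different components.
C–E (4): add — endpoints in different components.
D–H (4): skip — D and H already connected.
C–H (5): add — endpoints in different components.
C–I (5): add — endpoints in different components.
B–I (9): skip — B and I already connected.
B–F (10): add — endpoints in different components.
Edges rejected before the tree was complete: 2.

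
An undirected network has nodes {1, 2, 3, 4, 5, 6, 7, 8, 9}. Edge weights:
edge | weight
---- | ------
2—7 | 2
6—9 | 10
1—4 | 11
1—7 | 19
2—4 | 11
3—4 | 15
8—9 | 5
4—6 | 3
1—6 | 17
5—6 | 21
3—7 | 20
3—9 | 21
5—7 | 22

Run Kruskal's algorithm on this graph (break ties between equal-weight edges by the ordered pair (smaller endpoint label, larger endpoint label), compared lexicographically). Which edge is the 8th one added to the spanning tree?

Sort edges by weight, then run Kruskal:
2—7 (2): add — endpoints in different components.
4—6 (3): add — endpoints in different components.
8—9 (5): add — endpoints in different components.
6—9 (10): add — endpoints in different components.
1—4 (11): add — endpoints in different components.
2—4 (11): add — endpoints in different components.
3—4 (15): add — endpoints in different components.
1—6 (17): skip — 1 and 6 already connected.
1—7 (19): skip — 1 and 7 already connected.
3—7 (20): skip — 3 and 7 already connected.
3—9 (21): skip — 3 and 9 already connected.
5—6 (21): add — endpoints in different components.
The 8th edge added is 5—6.

5-6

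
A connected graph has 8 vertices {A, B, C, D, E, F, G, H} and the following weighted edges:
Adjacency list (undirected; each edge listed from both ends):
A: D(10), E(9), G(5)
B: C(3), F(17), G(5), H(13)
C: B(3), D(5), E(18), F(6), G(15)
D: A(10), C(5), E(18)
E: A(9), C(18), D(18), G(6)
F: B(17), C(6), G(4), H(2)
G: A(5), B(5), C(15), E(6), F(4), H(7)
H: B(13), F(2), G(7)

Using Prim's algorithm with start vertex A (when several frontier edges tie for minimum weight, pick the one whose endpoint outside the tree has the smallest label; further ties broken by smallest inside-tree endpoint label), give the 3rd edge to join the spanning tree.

F-H

Prim's algorithm from A:
Step 1: cheapest edge leaving the tree is A-G (5); add G.
Step 2: cheapest edge leaving the tree is F-G (4); add F.
Step 3: cheapest edge leaving the tree is F-H (2); add H.
Step 4: cheapest edge leaving the tree is B-G (5); add B.
Step 5: cheapest edge leaving the tree is B-C (3); add C.
Step 6: cheapest edge leaving the tree is C-D (5); add D.
Step 7: cheapest edge leaving the tree is E-G (6); add E.
The 3rd edge added is F-H.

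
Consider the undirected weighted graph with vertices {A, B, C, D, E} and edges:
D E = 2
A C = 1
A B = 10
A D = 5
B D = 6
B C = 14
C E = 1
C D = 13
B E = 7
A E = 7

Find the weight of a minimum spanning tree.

Kruskal: consider edges lightest-first.
A C (1): add — endpoints in different components.
C E (1): add — endpoints in different components.
D E (2): add — endpoints in different components.
A D (5): skip — A and D already connected.
B D (6): add — endpoints in different components.
MST edges: A C, C E, D E, B D; total weight 1+1+2+6 = 10.

10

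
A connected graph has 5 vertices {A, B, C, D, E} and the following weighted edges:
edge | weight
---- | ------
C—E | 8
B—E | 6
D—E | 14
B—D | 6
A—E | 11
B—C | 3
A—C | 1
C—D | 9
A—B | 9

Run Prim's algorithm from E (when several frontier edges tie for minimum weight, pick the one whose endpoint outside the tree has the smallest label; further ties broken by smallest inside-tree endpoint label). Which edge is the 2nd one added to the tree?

B-C

Prim, starting at E.
Step 1: cheapest edge leaving the tree is B—E (6); add B.
Step 2: cheapest edge leaving the tree is B—C (3); add C.
Step 3: cheapest edge leaving the tree is A—C (1); add A.
Step 4: cheapest edge leaving the tree is B—D (6); add D.
The 2nd edge added is B—C.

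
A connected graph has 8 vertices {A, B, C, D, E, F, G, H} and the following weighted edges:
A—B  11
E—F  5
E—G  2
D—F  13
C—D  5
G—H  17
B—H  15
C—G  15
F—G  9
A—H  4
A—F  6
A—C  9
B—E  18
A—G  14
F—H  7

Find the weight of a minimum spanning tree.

42

Kruskal: consider edges lightest-first.
E—G (2): add — endpoints in different components.
A—H (4): add — endpoints in different components.
C—D (5): add — endpoints in different components.
E—F (5): add — endpoints in different components.
A—F (6): add — endpoints in different components.
F—H (7): skip — F and H already connected.
A—C (9): add — endpoints in different components.
F—G (9): skip — F and G already connected.
A—B (11): add — endpoints in different components.
MST edges: E—G, A—H, C—D, E—F, A—F, A—C, A—B; total weight 2+4+5+5+6+9+11 = 42.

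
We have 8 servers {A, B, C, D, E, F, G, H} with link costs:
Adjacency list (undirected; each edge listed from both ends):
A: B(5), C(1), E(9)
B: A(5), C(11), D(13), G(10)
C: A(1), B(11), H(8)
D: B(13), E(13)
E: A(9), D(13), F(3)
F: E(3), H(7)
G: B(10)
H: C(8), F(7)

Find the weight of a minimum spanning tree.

47

Prim, starting at G.
Step 1: cheapest edge leaving the tree is B G (10); add B.
Step 2: cheapest edge leaving the tree is A B (5); add A.
Step 3: cheapest edge leaving the tree is A C (1); add C.
Step 4: cheapest edge leaving the tree is C H (8); add H.
Step 5: cheapest edge leaving the tree is F H (7); add F.
Step 6: cheapest edge leaving the tree is E F (3); add E.
Step 7: cheapest edge leaving the tree is B D (13); add D.
MST edges: B G, A B, A C, C H, F H, E F, B D; total weight 10+5+1+8+7+3+13 = 47.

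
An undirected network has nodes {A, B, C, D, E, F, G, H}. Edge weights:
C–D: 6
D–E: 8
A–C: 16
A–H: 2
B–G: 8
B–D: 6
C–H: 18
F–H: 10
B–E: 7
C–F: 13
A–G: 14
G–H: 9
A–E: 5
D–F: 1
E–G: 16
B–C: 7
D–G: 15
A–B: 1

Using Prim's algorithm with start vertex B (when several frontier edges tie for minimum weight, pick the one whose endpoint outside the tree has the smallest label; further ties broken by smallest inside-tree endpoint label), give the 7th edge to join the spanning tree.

Prim, starting at B.
Step 1: cheapest edge leaving the tree is A–B (1); add A.
Step 2: cheapest edge leaving the tree is A–H (2); add H.
Step 3: cheapest edge leaving the tree is A–E (5); add E.
Step 4: cheapest edge leaving the tree is B–D (6); add D.
Step 5: cheapest edge leaving the tree is D–F (1); add F.
Step 6: cheapest edge leaving the tree is C–D (6); add C.
Step 7: cheapest edge leaving the tree is B–G (8); add G.
The 7th edge added is B–G.

B-G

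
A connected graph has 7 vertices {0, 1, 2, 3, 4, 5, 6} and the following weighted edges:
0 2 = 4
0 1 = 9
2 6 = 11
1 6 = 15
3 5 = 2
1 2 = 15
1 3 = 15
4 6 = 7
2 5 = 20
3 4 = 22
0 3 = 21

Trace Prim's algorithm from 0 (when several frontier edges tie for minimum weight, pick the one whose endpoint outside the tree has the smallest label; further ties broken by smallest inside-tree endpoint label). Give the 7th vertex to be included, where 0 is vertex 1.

5

Prim, starting at 0.
Step 1: cheapest edge leaving the tree is 0 2 (4); add 2.
Step 2: cheapest edge leaving the tree is 0 1 (9); add 1.
Step 3: cheapest edge leaving the tree is 2 6 (11); add 6.
Step 4: cheapest edge leaving the tree is 4 6 (7); add 4.
Step 5: cheapest edge leaving the tree is 1 3 (15); add 3.
Step 6: cheapest edge leaving the tree is 3 5 (2); add 5.
Vertex order: 0, 2, 1, 6, 4, 3, 5. The 7th vertex is 5.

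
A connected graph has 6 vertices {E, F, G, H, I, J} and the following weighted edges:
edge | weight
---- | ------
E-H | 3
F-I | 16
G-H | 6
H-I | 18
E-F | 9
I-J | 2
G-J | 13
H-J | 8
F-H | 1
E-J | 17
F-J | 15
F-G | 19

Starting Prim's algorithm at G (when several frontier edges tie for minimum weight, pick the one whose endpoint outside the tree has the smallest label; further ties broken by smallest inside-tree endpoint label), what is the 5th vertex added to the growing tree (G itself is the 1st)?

Prim's algorithm from G:
Step 1: cheapest edge leaving the tree is G-H (6); add H.
Step 2: cheapest edge leaving the tree is F-H (1); add F.
Step 3: cheapest edge leaving the tree is E-H (3); add E.
Step 4: cheapest edge leaving the tree is H-J (8); add J.
Step 5: cheapest edge leaving the tree is I-J (2); add I.
Vertex order: G, H, F, E, J, I. The 5th vertex is J.

J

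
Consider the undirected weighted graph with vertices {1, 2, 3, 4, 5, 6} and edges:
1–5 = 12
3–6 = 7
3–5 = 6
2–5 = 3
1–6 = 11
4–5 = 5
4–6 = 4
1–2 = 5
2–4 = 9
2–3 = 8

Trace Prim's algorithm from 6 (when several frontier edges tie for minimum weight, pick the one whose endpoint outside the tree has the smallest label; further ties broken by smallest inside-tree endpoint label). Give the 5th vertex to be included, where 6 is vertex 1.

Prim's algorithm from 6:
Step 1: cheapest edge leaving the tree is 4–6 (4); add 4.
Step 2: cheapest edge leaving the tree is 4–5 (5); add 5.
Step 3: cheapest edge leaving the tree is 2–5 (3); add 2.
Step 4: cheapest edge leaving the tree is 1–2 (5); add 1.
Step 5: cheapest edge leaving the tree is 3–5 (6); add 3.
Vertex order: 6, 4, 5, 2, 1, 3. The 5th vertex is 1.

1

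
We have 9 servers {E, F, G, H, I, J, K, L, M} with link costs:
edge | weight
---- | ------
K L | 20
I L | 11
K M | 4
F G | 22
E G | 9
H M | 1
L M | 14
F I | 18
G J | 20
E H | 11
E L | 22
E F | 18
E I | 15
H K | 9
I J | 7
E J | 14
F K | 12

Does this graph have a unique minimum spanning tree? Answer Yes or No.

Kruskal's algorithm — process edges by increasing weight (ties by edge label):
H M (1): add — endpoints in different components.
K M (4): add — endpoints in different components.
I J (7): add — endpoints in different components.
E G (9): add — endpoints in different components.
H K (9): skip — H and K already connected.
E H (11): add — endpoints in different components.
I L (11): add — endpoints in different components.
F K (12): add — endpoints in different components.
E J (14): add — endpoints in different components.
Non-tree edge L M has weight 14, equal to the heaviest edge on its tree cycle — swapping gives another MST of the same weight. Not unique.

No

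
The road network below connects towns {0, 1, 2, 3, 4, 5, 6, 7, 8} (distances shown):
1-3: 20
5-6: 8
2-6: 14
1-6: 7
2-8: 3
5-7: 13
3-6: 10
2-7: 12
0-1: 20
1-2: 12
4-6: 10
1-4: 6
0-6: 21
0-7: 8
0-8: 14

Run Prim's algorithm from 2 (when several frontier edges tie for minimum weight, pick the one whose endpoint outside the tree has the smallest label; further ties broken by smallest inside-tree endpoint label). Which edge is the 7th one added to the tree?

Prim, starting at 2.
Step 1: cheapest edge leaving the tree is 2-8 (3); add 8.
Step 2: cheapest edge leaving the tree is 1-2 (12); add 1.
Step 3: cheapest edge leaving the tree is 1-4 (6); add 4.
Step 4: cheapest edge leaving the tree is 1-6 (7); add 6.
Step 5: cheapest edge leaving the tree is 5-6 (8); add 5.
Step 6: cheapest edge leaving the tree is 3-6 (10); add 3.
Step 7: cheapest edge leaving the tree is 2-7 (12); add 7.
Step 8: cheapest edge leaving the tree is 0-7 (8); add 0.
The 7th edge added is 2-7.

2-7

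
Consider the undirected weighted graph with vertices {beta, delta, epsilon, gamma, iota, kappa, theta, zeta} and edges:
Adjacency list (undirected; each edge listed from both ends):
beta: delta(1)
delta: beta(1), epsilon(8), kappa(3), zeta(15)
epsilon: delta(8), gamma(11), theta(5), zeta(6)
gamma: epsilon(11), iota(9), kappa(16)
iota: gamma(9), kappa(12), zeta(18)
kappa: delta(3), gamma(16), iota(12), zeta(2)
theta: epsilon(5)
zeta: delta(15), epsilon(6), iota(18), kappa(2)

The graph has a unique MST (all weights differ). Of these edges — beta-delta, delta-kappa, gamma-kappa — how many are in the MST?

Kruskal's algorithm — process edges by increasing weight (ties by edge label):
beta-delta (1): add — endpoints in different components.
kappa-zeta (2): add — endpoints in different components.
delta-kappa (3): add — endpoints in different components.
epsilon-theta (5): add — endpoints in different components.
epsilon-zeta (6): add — endpoints in different components.
delta-epsilon (8): skip — epsilon and delta already connected.
gamma-iota (9): add — endpoints in different components.
epsilon-gamma (11): add — endpoints in different components.
MST edge set: {beta-delta, kappa-zeta, delta-kappa, epsilon-theta, epsilon-zeta, gamma-iota, epsilon-gamma}.
Of the listed edges, {beta-delta, delta-kappa} are in the MST → 2.

2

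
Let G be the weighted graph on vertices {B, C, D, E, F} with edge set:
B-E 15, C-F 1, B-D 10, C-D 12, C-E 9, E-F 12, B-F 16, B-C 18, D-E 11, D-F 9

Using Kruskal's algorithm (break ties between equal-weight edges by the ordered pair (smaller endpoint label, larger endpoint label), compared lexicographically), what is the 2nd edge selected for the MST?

Kruskal: consider edges lightest-first.
C-F (1): add. Components now {B} {C,F} {D} {E}
C-E (9): add. Components now {B} {C,E,F} {D}
D-F (9): add. Components now {B} {C,D,E,F}
B-D (10): add. Components now {B,C,D,E,F}
The 2nd edge added is C-E.

C-E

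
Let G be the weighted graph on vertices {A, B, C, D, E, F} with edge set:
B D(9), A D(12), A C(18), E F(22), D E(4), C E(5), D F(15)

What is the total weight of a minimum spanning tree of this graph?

Kruskal: consider edges lightest-first.
D E (4): add — endpoints in different components.
C E (5): add — endpoints in different components.
B D (9): add — endpoints in different components.
A D (12): add — endpoints in different components.
D F (15): add — endpoints in different components.
MST edges: D E, C E, B D, A D, D F; total weight 4+5+9+12+15 = 45.

45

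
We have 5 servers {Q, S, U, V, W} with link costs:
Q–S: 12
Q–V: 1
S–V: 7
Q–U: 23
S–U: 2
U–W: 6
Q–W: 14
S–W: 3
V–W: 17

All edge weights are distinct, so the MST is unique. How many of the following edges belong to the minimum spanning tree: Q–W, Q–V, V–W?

1

Kruskal: consider edges lightest-first.
Q–V (1): add. Components now {U} {W} {Q,V} {S}
S–U (2): add. Components now {S,U} {W} {Q,V}
S–W (3): add. Components now {S,U,W} {Q,V}
U–W (6): skip — U and W already connected.
S–V (7): add. Components now {Q,S,U,V,W}
MST edge set: {Q–V, S–U, S–W, S–V}.
Of the listed edges, {Q–V} are in the MST → 1.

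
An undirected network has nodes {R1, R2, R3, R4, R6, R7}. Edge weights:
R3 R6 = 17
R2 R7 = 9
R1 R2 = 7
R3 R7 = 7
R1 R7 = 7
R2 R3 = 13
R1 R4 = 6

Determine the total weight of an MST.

44

Kruskal's algorithm — process edges by increasing weight (ties by edge label):
R1 R4 (6): add — endpoints in different components.
R1 R2 (7): add — endpoints in different components.
R1 R7 (7): add — endpoints in different components.
R3 R7 (7): add — endpoints in different components.
R2 R7 (9): skip — R7 and R2 already connected.
R2 R3 (13): skip — R2 and R3 already connected.
R3 R6 (17): add — endpoints in different components.
MST edges: R1 R4, R1 R2, R1 R7, R3 R7, R3 R6; total weight 6+7+7+7+17 = 44.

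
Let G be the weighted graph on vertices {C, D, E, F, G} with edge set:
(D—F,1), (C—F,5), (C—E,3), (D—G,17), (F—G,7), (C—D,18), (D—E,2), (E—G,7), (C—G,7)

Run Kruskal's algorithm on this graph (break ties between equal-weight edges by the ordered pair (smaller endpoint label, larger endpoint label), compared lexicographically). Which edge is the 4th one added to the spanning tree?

Kruskal's algorithm — process edges by increasing weight (ties by edge label):
D—F (1): add. Components now {C} {D,F} {E} {G}
D—E (2): add. Components now {C} {D,E,F} {G}
C—E (3): add. Components now {C,D,E,F} {G}
C—F (5): skip — C and F already connected.
C—G (7): add. Components now {C,D,E,F,G}
The 4th edge added is C—G.

C-G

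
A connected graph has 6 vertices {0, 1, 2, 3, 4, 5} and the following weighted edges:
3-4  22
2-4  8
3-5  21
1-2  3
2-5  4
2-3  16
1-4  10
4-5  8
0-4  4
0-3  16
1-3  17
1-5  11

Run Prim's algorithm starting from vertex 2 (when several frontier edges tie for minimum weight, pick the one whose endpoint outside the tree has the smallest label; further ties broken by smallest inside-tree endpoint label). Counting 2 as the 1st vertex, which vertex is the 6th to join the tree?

3

Grow the tree from 2 using Prim:
Step 1: frontier [1-2 3, 2-5 4, 2-4 8, 2-3 16] → take 1-2 (3); add 1.
Step 2: frontier [1-4 10, 1-5 11, 1-3 17, 2-5 4, 2-4 8, 2-3 16] → take 2-5 (4); add 5.
Step 3: frontier [1-4 10, 1-3 17, 2-4 8, 2-3 16, 4-5 8, 3-5 21] → take 2-4 (8); add 4.
Step 4: frontier [1-3 17, 2-3 16, 0-4 4, 3-4 22, 3-5 21] → take 0-4 (4); add 0.
Step 5: frontier [0-3 16, 1-3 17, 2-3 16, 3-4 22, 3-5 21] → take 0-3 (16); add 3.
Vertex order: 2, 1, 5, 4, 0, 3. The 6th vertex is 3.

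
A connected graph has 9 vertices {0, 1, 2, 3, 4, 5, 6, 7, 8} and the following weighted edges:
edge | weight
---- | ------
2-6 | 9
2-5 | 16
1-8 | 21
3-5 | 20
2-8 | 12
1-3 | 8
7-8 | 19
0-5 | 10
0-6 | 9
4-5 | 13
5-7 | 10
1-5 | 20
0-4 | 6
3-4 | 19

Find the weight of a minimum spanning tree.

Sort edges by weight, then run Kruskal:
0-4 (6): add — endpoints in different components.
1-3 (8): add — endpoints in different components.
0-6 (9): add — endpoints in different components.
2-6 (9): add — endpoints in different components.
0-5 (10): add — endpoints in different components.
5-7 (10): add — endpoints in different components.
2-8 (12): add — endpoints in different components.
4-5 (13): skip — 4 and 5 already connected.
2-5 (16): skip — 2 and 5 already connected.
3-4 (19): add — endpoints in different components.
MST edges: 0-4, 1-3, 0-6, 2-6, 0-5, 5-7, 2-8, 3-4; total weight 6+8+9+9+10+10+12+19 = 83.

83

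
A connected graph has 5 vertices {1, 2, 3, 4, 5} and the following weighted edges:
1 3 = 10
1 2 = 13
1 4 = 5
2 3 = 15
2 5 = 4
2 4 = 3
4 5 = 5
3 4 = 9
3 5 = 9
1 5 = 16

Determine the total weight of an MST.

21

Kruskal: consider edges lightest-first.
2 4 (3): add. Components now {1} {2,4} {3} {5}
2 5 (4): add. Components now {1} {2,4,5} {3}
1 4 (5): add. Components now {1,2,4,5} {3}
4 5 (5): skip — 4 and 5 already connected.
3 4 (9): add. Components now {1,2,3,4,5}
MST edges: 2 4, 2 5, 1 4, 3 4; total weight 3+4+5+9 = 21.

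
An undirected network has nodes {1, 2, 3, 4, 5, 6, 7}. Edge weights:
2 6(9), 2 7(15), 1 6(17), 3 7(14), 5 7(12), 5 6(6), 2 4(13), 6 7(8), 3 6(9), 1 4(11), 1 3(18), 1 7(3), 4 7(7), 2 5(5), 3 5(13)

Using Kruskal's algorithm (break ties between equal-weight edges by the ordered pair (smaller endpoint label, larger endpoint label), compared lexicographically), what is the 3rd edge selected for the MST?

5-6

Kruskal: consider edges lightest-first.
1 7 (3): add — endpoints in different components.
2 5 (5): add — endpoints in different components.
5 6 (6): add — endpoints in different components.
4 7 (7): add — endpoints in different components.
6 7 (8): add — endpoints in different components.
2 6 (9): skip — 2 and 6 already connected.
3 6 (9): add — endpoints in different components.
The 3rd edge added is 5 6.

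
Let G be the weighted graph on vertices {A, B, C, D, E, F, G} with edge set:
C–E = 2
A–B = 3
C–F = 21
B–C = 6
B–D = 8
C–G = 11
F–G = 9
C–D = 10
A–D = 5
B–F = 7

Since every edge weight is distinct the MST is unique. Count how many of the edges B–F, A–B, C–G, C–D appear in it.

Kruskal's algorithm — process edges by increasing weight (ties by edge label):
C–E (2): add. Components now {A} {B} {C,E} {D} {F} {G}
A–B (3): add. Components now {A,B} {C,E} {D} {F} {G}
A–D (5): add. Components now {A,B,D} {C,E} {F} {G}
B–C (6): add. Components now {A,B,C,D,E} {F} {G}
B–F (7): add. Components now {A,B,C,D,E,F} {G}
B–D (8): skip — B and D already connected.
F–G (9): add. Components now {A,B,C,D,E,F,G}
MST edge set: {C–E, A–B, A–D, B–C, B–F, F–G}.
Of the listed edges, {B–F, A–B} are in the MST → 2.

2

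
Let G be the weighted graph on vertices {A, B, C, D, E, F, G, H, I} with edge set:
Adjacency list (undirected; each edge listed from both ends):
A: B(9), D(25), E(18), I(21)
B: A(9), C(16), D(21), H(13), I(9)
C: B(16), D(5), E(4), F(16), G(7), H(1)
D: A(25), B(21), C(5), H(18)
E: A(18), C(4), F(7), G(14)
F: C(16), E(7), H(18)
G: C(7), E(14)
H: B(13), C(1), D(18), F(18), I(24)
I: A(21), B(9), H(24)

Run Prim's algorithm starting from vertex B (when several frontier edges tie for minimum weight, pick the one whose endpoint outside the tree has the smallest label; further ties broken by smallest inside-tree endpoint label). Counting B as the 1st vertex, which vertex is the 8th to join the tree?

Grow the tree from B using Prim:
Step 1: cheapest edge leaving the tree is A B (9); add A.
Step 2: cheapest edge leaving the tree is B I (9); add I.
Step 3: cheapest edge leaving the tree is B H (13); add H.
Step 4: cheapest edge leaving the tree is C H (1); add C.
Step 5: cheapest edge leaving the tree is C E (4); add E.
Step 6: cheapest edge leaving the tree is C D (5); add D.
Step 7: cheapest edge leaving the tree is E F (7); add F.
Step 8: cheapest edge leaving the tree is C G (7); add G.
Vertex order: B, A, I, H, C, E, D, F, G. The 8th vertex is F.

F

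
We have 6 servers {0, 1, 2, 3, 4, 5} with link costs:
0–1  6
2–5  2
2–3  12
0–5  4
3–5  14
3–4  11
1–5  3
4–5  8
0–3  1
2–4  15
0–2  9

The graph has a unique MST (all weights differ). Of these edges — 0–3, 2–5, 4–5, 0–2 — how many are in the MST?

3

Kruskal: consider edges lightest-first.
0–3 (1): add — endpoints in different components.
2–5 (2): add — endpoints in different components.
1–5 (3): add — endpoints in different components.
0–5 (4): add — endpoints in different components.
0–1 (6): skip — 0 and 1 already connected.
4–5 (8): add — endpoints in different components.
MST edge set: {0–3, 2–5, 1–5, 0–5, 4–5}.
Of the listed edges, {0–3, 2–5, 4–5} are in the MST → 3.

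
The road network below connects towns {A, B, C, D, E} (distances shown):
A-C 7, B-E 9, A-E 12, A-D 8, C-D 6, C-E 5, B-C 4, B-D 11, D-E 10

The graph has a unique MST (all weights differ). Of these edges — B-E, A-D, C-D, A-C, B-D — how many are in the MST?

2

Kruskal's algorithm — process edges by increasing weight (ties by edge label):
B-C (4): add. Components now {A} {B,C} {D} {E}
C-E (5): add. Components now {A} {B,C,E} {D}
C-D (6): add. Components now {A} {B,C,D,E}
A-C (7): add. Components now {A,B,C,D,E}
MST edge set: {B-C, C-E, C-D, A-C}.
Of the listed edges, {C-D, A-C} are in the MST → 2.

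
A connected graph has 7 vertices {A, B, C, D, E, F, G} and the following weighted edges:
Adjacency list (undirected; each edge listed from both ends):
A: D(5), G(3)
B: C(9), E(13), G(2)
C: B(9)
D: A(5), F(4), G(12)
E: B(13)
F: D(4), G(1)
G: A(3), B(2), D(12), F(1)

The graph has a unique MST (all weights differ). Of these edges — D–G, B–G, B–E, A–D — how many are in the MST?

Sort edges by weight, then run Kruskal:
F–G (1): add. Components now {A} {B} {C} {D} {E} {F,G}
B–G (2): add. Components now {A} {B,F,G} {C} {D} {E}
A–G (3): add. Components now {A,B,F,G} {C} {D} {E}
D–F (4): add. Components now {A,B,D,F,G} {C} {E}
A–D (5): skip — A and D already connected.
B–C (9): add. Components now {A,B,C,D,F,G} {E}
D–G (12): skip — D and G already connected.
B–E (13): add. Components now {A,B,C,D,E,F,G}
MST edge set: {F–G, B–G, A–G, D–F, B–C, B–E}.
Of the listed edges, {B–G, B–E} are in the MST → 2.

2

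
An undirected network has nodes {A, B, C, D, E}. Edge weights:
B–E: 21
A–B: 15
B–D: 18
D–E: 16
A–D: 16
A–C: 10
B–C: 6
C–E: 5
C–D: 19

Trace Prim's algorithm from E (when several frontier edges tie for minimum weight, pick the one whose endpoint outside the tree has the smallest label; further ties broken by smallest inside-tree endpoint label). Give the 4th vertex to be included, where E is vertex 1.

A

Prim, starting at E.
Step 1: cheapest edge leaving the tree is C–E (5); add C.
Step 2: cheapest edge leaving the tree is B–C (6); add B.
Step 3: cheapest edge leaving the tree is A–C (10); add A.
Step 4: cheapest edge leaving the tree is A–D (16); add D.
Vertex order: E, C, B, A, D. The 4th vertex is A.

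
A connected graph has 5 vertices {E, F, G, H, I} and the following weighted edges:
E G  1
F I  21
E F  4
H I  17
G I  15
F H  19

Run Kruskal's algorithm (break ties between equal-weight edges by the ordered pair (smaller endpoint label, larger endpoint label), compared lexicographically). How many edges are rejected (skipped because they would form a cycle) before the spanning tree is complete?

0

Kruskal: consider edges lightest-first.
E G (1): add — endpoints in different components.
E F (4): add — endpoints in different components.
G I (15): add — endpoints in different components.
H I (17): add — endpoints in different components.
Edges rejected before the tree was complete: 0.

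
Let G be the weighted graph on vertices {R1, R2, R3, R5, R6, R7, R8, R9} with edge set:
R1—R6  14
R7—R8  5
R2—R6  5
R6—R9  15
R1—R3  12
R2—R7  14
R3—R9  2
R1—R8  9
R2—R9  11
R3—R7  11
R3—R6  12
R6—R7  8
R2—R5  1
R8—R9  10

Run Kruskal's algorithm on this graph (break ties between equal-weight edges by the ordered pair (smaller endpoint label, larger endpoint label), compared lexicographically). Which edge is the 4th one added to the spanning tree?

R7-R8

Kruskal: consider edges lightest-first.
R2—R5 (1): add — endpoints in different components.
R3—R9 (2): add — endpoints in different components.
R2—R6 (5): add — endpoints in different components.
R7—R8 (5): add — endpoints in different components.
R6—R7 (8): add — endpoints in different components.
R1—R8 (9): add — endpoints in different components.
R8—R9 (10): add — endpoints in different components.
The 4th edge added is R7—R8.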